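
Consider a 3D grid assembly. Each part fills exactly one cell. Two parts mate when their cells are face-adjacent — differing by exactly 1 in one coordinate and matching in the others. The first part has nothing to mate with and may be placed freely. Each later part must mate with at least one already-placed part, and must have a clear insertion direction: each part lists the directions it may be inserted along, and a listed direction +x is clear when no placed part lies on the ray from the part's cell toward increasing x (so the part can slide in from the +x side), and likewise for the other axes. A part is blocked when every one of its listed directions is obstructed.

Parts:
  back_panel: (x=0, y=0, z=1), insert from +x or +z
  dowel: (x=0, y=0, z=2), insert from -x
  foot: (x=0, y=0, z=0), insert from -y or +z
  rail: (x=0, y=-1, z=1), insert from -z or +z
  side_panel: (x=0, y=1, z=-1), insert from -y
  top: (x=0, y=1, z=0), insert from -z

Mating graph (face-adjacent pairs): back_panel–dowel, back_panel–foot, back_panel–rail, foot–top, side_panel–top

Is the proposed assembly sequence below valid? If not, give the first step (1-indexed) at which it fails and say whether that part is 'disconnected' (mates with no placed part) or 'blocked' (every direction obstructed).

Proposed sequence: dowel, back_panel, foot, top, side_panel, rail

Valid

1. dowel@(0, 0, 2) [-x clear] — {dowel}
2. back_panel@(0, 0, 1) [+x clear] — {back_panel, dowel}
3. foot@(0, 0, 0) [-y clear] — {back_panel, dowel, foot}
4. top@(0, 1, 0) [-z clear] — {back_panel, dowel, foot, top}
5. side_panel@(0, 1, -1) [-y clear] — {back_panel, dowel, foot, side_panel, top}
6. rail@(0, -1, 1) [-z clear] — {back_panel, dowel, foot, rail, side_panel, top}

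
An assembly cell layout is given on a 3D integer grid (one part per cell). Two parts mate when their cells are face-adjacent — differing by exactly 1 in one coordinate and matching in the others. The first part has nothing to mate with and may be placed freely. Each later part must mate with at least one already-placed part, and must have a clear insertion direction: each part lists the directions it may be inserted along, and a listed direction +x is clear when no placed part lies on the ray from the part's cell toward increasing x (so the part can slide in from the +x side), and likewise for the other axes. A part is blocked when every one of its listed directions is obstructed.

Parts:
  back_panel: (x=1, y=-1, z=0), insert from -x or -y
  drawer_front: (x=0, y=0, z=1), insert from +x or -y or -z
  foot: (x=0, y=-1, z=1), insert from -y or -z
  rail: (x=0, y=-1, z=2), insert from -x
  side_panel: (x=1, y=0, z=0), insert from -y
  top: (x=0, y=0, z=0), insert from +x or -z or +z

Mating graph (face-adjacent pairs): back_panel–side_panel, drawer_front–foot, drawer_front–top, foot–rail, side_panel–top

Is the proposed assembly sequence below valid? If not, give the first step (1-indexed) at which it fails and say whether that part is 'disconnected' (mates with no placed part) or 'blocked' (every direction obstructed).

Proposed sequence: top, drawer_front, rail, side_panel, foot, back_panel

1. top@(0, 0, 0) [+x clear] — {top}
2. drawer_front@(0, 0, 1) [+x clear] — {drawer_front, top}
3. rail@(0, -1, 2) — no placed neighbour ⇒ disconnected

Invalid at step 3 (disconnected)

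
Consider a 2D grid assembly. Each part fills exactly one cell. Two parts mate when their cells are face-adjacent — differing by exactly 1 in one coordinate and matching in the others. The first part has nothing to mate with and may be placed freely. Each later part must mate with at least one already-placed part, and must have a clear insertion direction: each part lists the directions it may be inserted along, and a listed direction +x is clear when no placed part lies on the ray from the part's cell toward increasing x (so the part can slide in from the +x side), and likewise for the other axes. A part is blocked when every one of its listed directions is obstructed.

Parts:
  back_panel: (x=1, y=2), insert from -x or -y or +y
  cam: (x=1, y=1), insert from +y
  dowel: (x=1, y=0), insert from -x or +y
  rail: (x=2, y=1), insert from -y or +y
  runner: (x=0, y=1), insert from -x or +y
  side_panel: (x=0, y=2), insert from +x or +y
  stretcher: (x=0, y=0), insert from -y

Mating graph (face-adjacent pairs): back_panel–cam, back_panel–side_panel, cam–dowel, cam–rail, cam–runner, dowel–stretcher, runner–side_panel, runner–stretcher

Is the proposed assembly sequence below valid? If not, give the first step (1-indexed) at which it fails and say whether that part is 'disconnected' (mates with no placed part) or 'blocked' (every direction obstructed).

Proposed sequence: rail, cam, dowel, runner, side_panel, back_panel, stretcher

1. rail@(2, 1) [-y clear] — {rail}
2. cam@(1, 1) [+y clear] — {cam, rail}
3. dowel@(1, 0) [-x clear] — {cam, dowel, rail}
4. runner@(0, 1) [-x clear] — {cam, dowel, rail, runner}
5. side_panel@(0, 2) [+x clear] — {cam, dowel, rail, runner, side_panel}
6. back_panel@(1, 2) [+y clear] — {back_panel, cam, dowel, rail, runner, side_panel}
7. stretcher@(0, 0) [-y clear] — {back_panel, cam, dowel, rail, runner, side_panel, stretcher}

Valid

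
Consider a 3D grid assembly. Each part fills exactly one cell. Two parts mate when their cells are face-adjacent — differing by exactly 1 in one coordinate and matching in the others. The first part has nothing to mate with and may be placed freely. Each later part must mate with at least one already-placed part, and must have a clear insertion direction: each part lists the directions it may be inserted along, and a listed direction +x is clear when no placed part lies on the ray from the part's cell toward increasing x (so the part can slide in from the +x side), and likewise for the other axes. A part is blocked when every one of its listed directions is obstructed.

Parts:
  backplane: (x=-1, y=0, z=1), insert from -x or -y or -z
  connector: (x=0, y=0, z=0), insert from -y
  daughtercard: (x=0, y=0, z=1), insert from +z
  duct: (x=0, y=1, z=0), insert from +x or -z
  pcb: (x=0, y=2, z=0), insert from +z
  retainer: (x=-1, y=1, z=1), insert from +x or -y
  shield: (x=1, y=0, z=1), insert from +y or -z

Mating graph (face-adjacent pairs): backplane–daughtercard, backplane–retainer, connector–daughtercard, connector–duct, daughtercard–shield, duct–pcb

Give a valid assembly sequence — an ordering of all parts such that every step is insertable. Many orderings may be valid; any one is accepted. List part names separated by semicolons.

duct; pcb; connector; daughtercard; backplane; retainer; shield

1. duct@(0, 1, 0) [+x clear] — {duct}
2. pcb@(0, 2, 0) [+z clear] — {duct, pcb}
3. connector@(0, 0, 0) [-y clear] — {connector, duct, pcb}
4. daughtercard@(0, 0, 1) [+z clear] — {connector, daughtercard, duct, pcb}
5. backplane@(-1, 0, 1) [-x clear] — {backplane, connector, daughtercard, duct, pcb}
6. retainer@(-1, 1, 1) [+x clear] — {backplane, connector, daughtercard, duct, pcb, retainer}
7. shield@(1, 0, 1) [+y clear] — {backplane, connector, daughtercard, duct, pcb, retainer, shield}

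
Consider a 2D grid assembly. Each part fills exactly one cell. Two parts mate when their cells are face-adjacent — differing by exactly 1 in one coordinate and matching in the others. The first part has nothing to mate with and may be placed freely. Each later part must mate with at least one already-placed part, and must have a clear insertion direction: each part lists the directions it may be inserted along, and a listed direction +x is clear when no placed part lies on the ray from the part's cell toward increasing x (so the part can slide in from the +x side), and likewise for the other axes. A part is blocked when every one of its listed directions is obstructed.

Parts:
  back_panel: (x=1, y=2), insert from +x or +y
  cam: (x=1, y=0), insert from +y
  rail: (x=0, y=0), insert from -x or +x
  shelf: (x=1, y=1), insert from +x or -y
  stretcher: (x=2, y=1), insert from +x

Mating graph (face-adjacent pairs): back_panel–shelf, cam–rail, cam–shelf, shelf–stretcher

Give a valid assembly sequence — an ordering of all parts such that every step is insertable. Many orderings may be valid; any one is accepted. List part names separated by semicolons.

rail; cam; shelf; stretcher; back_panel

1. rail@(0, 0) [-x clear] — {rail}
2. cam@(1, 0) [+y clear] — {cam, rail}
3. shelf@(1, 1) [+x clear] — {cam, rail, shelf}
4. stretcher@(2, 1) [+x clear] — {cam, rail, shelf, stretcher}
5. back_panel@(1, 2) [+x clear] — {back_panel, cam, rail, shelf, stretcher}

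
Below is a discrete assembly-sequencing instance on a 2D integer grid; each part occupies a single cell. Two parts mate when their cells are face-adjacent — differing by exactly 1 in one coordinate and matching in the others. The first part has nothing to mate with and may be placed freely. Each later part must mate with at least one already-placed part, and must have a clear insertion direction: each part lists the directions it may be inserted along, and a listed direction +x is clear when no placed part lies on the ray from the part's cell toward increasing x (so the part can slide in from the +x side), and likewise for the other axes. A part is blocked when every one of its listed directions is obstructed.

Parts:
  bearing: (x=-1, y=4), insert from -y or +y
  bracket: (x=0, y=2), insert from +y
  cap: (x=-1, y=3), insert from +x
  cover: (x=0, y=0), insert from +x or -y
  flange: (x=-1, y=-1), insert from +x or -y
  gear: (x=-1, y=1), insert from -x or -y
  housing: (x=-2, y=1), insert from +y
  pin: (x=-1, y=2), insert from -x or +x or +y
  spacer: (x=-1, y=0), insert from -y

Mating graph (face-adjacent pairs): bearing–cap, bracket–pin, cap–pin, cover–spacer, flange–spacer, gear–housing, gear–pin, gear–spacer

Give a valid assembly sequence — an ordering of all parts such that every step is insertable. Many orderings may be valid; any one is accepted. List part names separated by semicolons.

bearing; cap; pin; gear; housing; spacer; flange; bracket; cover

1. bearing@(-1, 4) [-y clear] — {bearing}
2. cap@(-1, 3) [+x clear] — {bearing, cap}
3. pin@(-1, 2) [-x clear] — {bearing, cap, pin}
4. gear@(-1, 1) [-x clear] — {bearing, cap, gear, pin}
5. housing@(-2, 1) [+y clear] — {bearing, cap, gear, housing, pin}
6. spacer@(-1, 0) [-y clear] — {bearing, cap, gear, housing, pin, spacer}
7. flange@(-1, -1) [+x clear] — {bearing, cap, flange, gear, housing, pin, spacer}
8. bracket@(0, 2) [+y clear] — {bearing, bracket, cap, flange, gear, housing, pin, spacer}
9. cover@(0, 0) [+x clear] — {bearing, bracket, cap, cover, flange, gear, housing, pin, spacer}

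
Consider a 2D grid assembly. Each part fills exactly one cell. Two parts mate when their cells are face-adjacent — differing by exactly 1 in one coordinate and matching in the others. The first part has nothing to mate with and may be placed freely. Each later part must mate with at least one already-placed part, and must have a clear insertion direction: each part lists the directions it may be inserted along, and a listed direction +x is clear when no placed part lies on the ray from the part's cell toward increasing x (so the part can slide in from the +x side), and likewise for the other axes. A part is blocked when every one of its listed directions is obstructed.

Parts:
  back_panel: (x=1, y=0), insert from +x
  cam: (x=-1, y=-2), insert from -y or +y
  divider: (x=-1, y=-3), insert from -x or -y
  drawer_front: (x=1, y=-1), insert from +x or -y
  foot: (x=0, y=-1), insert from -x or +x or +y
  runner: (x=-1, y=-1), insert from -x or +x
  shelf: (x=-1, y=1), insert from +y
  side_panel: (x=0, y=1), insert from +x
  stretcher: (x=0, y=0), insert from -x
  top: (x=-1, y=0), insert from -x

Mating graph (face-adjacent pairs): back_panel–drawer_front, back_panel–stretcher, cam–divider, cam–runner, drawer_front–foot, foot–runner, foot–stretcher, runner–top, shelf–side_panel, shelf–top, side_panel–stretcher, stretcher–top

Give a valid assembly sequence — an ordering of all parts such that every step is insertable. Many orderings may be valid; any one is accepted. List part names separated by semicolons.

divider; cam; runner; foot; drawer_front; back_panel; stretcher; side_panel; top; shelf

1. divider@(-1, -3) [-x clear] — {divider}
2. cam@(-1, -2) [+y clear] — {cam, divider}
3. runner@(-1, -1) [-x clear] — {cam, divider, runner}
4. foot@(0, -1) [+x clear] — {cam, divider, foot, runner}
5. drawer_front@(1, -1) [+x clear] — {cam, divider, drawer_front, foot, runner}
6. back_panel@(1, 0) [+x clear] — {back_panel, cam, divider, drawer_front, foot, runner}
7. stretcher@(0, 0) [-x clear] — {back_panel, cam, divider, drawer_front, foot, runner, stretcher}
8. side_panel@(0, 1) [+x clear] — {back_panel, cam, divider, drawer_front, foot, runner, side_panel, stretcher}
9. top@(-1, 0) [-x clear] — {back_panel, cam, divider, drawer_front, foot, runner, side_panel, stretcher, top}
10. shelf@(-1, 1) [+y clear] — {back_panel, cam, divider, drawer_front, foot, runner, shelf, side_panel, stretcher, top}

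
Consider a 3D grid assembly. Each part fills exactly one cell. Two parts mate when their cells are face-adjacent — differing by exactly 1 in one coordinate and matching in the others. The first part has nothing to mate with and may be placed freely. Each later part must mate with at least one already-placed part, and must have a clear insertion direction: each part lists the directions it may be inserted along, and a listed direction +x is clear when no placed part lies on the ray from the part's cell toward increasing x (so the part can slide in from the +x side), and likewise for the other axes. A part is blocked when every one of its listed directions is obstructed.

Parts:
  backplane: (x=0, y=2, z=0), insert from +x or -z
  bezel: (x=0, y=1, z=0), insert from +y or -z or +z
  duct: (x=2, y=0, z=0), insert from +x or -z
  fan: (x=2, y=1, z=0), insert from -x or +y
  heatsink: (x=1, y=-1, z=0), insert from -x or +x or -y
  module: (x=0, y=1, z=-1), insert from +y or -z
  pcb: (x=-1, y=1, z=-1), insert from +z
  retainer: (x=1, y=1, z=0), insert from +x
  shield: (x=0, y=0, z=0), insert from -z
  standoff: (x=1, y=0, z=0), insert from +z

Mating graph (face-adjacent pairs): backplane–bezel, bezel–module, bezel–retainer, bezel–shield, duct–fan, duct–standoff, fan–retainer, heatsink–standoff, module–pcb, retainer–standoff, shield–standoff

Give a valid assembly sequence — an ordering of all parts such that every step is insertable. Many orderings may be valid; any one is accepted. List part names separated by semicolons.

1. retainer@(1, 1, 0) [+x clear] — {retainer}
2. bezel@(0, 1, 0) [+y clear] — {bezel, retainer}
3. module@(0, 1, -1) [+y clear] — {bezel, module, retainer}
4. shield@(0, 0, 0) [-z clear] — {bezel, module, retainer, shield}
5. standoff@(1, 0, 0) [+z clear] — {bezel, module, retainer, shield, standoff}
6. duct@(2, 0, 0) [+x clear] — {bezel, duct, module, retainer, shield, standoff}
7. heatsink@(1, -1, 0) [-x clear] — {bezel, duct, heatsink, module, retainer, shield, standoff}
8. backplane@(0, 2, 0) [+x clear] — {backplane, bezel, duct, heatsink, module, retainer, shield, standoff}
9. fan@(2, 1, 0) [+y clear] — {backplane, bezel, duct, fan, heatsink, module, retainer, shield, standoff}
10. pcb@(-1, 1, -1) [+z clear] — {backplane, bezel, duct, fan, heatsink, module, pcb, retainer, shield, standoff}

retainer; bezel; module; shield; standoff; duct; heatsink; backplane; fan; pcb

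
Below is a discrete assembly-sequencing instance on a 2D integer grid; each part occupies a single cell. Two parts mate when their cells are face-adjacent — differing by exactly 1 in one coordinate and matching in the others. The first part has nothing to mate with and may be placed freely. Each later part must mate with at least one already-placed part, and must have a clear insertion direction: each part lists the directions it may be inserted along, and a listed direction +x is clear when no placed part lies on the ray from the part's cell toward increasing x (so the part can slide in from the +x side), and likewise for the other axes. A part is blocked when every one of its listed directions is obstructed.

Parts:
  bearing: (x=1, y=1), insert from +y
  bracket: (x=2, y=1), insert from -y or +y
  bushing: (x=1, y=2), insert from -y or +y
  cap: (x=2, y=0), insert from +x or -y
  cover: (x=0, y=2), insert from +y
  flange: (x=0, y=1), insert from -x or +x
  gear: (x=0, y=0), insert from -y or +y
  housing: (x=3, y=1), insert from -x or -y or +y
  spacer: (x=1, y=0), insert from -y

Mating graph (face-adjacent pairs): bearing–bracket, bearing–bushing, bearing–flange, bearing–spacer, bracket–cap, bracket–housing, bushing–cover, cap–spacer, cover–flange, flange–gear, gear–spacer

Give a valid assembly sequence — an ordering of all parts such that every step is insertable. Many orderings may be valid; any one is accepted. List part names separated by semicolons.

1. cover@(0, 2) [+y clear] — {cover}
2. flange@(0, 1) [-x clear] — {cover, flange}
3. gear@(0, 0) [-y clear] — {cover, flange, gear}
4. spacer@(1, 0) [-y clear] — {cover, flange, gear, spacer}
5. bearing@(1, 1) [+y clear] — {bearing, cover, flange, gear, spacer}
6. bracket@(2, 1) [-y clear] — {bearing, bracket, cover, flange, gear, spacer}
7. housing@(3, 1) [-y clear] — {bearing, bracket, cover, flange, gear, housing, spacer}
8. cap@(2, 0) [+x clear] — {bearing, bracket, cap, cover, flange, gear, housing, spacer}
9. bushing@(1, 2) [+y clear] — {bearing, bracket, bushing, cap, cover, flange, gear, housing, spacer}

cover; flange; gear; spacer; bearing; bracket; housing; cap; bushing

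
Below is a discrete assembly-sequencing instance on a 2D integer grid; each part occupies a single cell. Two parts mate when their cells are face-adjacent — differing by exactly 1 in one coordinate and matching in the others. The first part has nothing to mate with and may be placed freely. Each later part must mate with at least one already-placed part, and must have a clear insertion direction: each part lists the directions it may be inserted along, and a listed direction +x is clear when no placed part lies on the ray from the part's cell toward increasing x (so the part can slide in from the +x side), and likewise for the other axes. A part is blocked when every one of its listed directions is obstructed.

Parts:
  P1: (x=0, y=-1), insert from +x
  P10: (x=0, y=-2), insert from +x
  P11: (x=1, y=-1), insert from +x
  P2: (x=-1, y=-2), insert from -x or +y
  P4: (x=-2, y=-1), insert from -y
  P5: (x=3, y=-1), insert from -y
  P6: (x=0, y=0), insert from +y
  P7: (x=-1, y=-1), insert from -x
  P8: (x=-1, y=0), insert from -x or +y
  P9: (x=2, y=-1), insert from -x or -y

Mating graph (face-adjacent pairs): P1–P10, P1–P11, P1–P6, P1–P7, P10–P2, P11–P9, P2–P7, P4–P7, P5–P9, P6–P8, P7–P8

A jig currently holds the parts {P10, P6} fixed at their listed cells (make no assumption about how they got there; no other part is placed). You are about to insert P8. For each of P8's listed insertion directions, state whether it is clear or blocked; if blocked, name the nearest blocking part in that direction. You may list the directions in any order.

+y: clear; -x: clear

-x: ray from P8(-1, 0) has no placed part ⇒ clear
+y: ray from P8(-1, 0) has no placed part ⇒ clear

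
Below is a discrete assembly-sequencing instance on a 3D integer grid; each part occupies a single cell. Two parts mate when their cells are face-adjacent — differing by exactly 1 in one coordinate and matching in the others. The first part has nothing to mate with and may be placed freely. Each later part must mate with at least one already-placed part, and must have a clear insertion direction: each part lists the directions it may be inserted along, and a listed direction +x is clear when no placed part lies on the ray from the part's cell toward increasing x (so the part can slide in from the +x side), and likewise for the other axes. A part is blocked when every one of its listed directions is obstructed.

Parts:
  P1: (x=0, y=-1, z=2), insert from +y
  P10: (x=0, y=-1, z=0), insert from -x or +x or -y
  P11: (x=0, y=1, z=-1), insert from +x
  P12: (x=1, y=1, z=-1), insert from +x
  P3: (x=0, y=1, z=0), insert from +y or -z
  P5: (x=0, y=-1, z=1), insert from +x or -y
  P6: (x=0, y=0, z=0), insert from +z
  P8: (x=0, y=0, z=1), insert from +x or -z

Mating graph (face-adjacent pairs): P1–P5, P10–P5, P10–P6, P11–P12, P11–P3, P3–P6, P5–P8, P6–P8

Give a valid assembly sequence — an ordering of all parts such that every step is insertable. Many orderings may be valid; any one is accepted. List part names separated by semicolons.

1. P10@(0, -1, 0) [-x clear] — {P10}
2. P6@(0, 0, 0) [+z clear] — {P10, P6}
3. P8@(0, 0, 1) [+x clear] — {P10, P6, P8}
4. P3@(0, 1, 0) [+y clear] — {P10, P3, P6, P8}
5. P5@(0, -1, 1) [+x clear] — {P10, P3, P5, P6, P8}
6. P1@(0, -1, 2) [+y clear] — {P1, P10, P3, P5, P6, P8}
7. P11@(0, 1, -1) [+x clear] — {P1, P10, P11, P3, P5, P6, P8}
8. P12@(1, 1, -1) [+x clear] — {P1, P10, P11, P12, P3, P5, P6, P8}

P10; P6; P8; P3; P5; P1; P11; P12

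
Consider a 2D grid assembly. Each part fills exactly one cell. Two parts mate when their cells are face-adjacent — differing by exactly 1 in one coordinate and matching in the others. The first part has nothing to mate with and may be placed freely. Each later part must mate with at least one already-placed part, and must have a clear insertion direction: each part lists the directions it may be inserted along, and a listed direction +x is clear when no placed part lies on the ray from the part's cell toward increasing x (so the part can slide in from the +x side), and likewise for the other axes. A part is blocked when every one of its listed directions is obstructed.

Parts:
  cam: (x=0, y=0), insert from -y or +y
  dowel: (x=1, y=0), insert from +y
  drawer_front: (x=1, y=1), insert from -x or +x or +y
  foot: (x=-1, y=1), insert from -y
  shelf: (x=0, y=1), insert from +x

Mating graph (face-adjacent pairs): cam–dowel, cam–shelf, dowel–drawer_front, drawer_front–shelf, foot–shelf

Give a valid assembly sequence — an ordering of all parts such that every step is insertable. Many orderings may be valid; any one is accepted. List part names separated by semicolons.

1. foot@(-1, 1) [-y clear] — {foot}
2. shelf@(0, 1) [+x clear] — {foot, shelf}
3. cam@(0, 0) [-y clear] — {cam, foot, shelf}
4. dowel@(1, 0) [+y clear] — {cam, dowel, foot, shelf}
5. drawer_front@(1, 1) [+x clear] — {cam, dowel, drawer_front, foot, shelf}

foot; shelf; cam; dowel; drawer_front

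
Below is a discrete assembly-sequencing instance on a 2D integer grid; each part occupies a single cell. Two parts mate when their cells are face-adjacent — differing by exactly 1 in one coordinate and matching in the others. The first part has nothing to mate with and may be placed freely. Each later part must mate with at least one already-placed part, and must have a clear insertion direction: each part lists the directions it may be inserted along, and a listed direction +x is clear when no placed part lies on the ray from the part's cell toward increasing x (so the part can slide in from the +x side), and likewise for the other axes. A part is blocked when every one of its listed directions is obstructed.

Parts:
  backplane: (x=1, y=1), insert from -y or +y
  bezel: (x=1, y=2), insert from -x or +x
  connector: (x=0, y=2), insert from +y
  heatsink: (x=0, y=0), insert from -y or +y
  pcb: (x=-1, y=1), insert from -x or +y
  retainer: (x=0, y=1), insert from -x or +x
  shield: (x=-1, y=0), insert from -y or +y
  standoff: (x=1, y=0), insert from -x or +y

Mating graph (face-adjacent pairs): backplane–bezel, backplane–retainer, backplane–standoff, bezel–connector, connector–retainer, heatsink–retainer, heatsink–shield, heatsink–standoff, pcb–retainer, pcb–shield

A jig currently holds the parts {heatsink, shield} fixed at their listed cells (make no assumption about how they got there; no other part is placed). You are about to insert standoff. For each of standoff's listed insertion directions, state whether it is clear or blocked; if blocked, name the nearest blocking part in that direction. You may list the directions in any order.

+y: clear; -x: blocked by heatsink

-x: nearest on ray is heatsink@(0, 0) ⇒ blocked
+y: ray from standoff(1, 0) has no placed part ⇒ clear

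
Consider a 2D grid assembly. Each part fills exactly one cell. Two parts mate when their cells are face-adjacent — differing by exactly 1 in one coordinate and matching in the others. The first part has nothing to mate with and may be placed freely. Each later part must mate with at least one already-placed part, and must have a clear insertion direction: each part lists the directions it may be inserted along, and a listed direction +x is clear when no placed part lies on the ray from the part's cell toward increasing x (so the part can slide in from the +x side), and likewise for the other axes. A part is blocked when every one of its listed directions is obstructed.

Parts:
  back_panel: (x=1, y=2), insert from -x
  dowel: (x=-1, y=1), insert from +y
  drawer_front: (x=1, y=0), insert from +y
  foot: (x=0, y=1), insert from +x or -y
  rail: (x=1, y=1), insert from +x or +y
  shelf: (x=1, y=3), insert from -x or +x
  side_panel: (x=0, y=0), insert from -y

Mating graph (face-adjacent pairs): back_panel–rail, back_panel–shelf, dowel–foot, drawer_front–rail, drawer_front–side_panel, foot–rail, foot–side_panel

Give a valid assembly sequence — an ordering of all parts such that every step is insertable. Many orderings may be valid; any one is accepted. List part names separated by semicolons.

dowel; foot; side_panel; drawer_front; rail; back_panel; shelf

1. dowel@(-1, 1) [+y clear] — {dowel}
2. foot@(0, 1) [+x clear] — {dowel, foot}
3. side_panel@(0, 0) [-y clear] — {dowel, foot, side_panel}
4. drawer_front@(1, 0) [+y clear] — {dowel, drawer_front, foot, side_panel}
5. rail@(1, 1) [+x clear] — {dowel, drawer_front, foot, rail, side_panel}
6. back_panel@(1, 2) [-x clear] — {back_panel, dowel, drawer_front, foot, rail, side_panel}
7. shelf@(1, 3) [-x clear] — {back_panel, dowel, drawer_front, foot, rail, shelf, side_panel}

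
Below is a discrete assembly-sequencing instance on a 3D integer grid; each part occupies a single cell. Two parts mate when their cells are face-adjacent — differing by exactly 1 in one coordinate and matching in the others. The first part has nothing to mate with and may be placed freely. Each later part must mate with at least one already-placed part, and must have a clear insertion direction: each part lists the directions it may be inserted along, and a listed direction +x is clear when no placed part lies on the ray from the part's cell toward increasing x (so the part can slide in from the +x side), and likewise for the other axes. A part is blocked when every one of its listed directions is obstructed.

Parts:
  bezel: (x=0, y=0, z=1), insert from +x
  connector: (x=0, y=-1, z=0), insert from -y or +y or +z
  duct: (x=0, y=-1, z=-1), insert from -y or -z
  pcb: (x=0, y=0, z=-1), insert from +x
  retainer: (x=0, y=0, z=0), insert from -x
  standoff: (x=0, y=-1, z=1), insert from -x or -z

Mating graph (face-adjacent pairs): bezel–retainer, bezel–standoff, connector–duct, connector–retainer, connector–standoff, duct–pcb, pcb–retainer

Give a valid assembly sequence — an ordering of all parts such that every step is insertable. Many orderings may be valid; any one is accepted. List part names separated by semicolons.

1. pcb@(0, 0, -1) [+x clear] — {pcb}
2. duct@(0, -1, -1) [-y clear] — {duct, pcb}
3. connector@(0, -1, 0) [-y clear] — {connector, duct, pcb}
4. standoff@(0, -1, 1) [-x clear] — {connector, duct, pcb, standoff}
5. bezel@(0, 0, 1) [+x clear] — {bezel, connector, duct, pcb, standoff}
6. retainer@(0, 0, 0) [-x clear] — {bezel, connector, duct, pcb, retainer, standoff}

pcb; duct; connector; standoff; bezel; retainer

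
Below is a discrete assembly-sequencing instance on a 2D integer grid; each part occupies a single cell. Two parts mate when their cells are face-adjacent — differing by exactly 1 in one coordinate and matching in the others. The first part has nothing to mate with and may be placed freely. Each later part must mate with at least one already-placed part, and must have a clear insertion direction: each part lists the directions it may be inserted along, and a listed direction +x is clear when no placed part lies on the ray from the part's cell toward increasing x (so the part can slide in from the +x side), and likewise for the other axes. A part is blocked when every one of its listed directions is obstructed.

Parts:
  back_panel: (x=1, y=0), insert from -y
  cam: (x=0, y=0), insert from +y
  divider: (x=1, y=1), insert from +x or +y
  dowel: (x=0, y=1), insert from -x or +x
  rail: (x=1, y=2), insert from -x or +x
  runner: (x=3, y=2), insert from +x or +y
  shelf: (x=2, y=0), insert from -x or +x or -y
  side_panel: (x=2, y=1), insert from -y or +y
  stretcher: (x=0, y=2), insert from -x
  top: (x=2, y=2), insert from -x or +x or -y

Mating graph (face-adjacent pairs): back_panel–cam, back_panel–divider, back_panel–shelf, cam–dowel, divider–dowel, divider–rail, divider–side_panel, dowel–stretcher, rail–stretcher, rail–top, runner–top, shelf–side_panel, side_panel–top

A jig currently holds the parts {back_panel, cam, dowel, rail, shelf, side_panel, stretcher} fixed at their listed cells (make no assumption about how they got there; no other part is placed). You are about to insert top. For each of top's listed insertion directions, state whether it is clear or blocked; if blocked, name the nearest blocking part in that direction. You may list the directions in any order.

-x: nearest on ray is rail@(1, 2) ⇒ blocked
+x: ray from top(2, 2) has no placed part ⇒ clear
-y: nearest on ray is side_panel@(2, 1) ⇒ blocked

+x: clear; -x: blocked by rail; -y: blocked by side_panel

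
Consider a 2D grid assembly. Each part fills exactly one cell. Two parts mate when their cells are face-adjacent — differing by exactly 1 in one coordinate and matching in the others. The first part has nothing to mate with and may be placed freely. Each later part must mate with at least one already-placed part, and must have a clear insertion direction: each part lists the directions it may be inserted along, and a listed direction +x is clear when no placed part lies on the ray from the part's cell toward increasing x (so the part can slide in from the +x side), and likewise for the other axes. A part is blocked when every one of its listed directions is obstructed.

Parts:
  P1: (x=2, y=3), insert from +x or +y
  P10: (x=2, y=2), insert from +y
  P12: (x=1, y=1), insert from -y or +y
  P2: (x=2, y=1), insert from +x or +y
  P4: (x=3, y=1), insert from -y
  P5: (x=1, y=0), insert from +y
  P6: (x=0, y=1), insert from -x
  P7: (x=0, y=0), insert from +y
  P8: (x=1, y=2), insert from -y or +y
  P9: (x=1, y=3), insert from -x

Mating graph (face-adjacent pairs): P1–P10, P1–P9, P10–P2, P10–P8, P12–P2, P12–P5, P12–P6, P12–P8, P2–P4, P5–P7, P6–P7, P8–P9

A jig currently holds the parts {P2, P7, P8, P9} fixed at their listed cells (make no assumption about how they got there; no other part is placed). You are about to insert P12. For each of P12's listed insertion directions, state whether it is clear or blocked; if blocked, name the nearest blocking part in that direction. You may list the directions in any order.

+y: blocked by P8; -y: clear

-y: ray from P12(1, 1) has no placed part ⇒ clear
+y: nearest on ray is P8@(1, 2) ⇒ blocked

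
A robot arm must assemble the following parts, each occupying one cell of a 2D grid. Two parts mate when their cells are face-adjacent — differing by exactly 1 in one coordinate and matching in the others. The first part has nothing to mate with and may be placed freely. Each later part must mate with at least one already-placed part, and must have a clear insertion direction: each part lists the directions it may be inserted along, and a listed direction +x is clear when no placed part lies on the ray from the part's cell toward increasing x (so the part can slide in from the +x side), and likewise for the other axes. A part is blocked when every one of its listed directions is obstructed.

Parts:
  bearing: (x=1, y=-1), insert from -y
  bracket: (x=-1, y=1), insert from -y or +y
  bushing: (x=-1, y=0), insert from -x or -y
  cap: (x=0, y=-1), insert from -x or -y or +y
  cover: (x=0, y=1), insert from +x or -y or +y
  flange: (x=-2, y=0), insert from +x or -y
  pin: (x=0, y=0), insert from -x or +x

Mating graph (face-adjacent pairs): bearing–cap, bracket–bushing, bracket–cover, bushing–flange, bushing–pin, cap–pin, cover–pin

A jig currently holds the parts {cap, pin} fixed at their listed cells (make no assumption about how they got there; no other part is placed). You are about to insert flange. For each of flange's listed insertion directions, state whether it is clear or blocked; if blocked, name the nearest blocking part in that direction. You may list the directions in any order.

+x: blocked by pin; -y: clear

+x: nearest on ray is pin@(0, 0) ⇒ blocked
-y: ray from flange(-2, 0) has no placed part ⇒ clear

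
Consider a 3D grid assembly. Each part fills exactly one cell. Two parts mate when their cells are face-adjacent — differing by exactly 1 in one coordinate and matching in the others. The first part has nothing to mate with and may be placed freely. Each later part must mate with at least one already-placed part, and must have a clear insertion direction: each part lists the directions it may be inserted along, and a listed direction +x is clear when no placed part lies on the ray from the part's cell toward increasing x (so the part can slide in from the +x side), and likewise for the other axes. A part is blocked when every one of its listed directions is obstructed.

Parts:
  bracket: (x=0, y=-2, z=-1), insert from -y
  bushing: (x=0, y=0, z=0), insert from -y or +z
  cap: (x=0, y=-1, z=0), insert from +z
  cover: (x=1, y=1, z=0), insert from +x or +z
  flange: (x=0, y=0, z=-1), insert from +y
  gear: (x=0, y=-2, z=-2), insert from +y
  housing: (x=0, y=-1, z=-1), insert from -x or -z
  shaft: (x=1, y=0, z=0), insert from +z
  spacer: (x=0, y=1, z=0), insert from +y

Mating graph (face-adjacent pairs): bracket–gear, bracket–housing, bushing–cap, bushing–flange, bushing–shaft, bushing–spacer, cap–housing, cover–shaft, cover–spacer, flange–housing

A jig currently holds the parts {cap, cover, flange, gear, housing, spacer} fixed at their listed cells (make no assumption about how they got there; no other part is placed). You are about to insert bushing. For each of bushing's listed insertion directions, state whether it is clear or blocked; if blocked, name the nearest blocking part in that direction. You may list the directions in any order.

+z: clear; -y: blocked by cap

-y: nearest on ray is cap@(0, -1, 0) ⇒ blocked
+z: ray from bushing(0, 0, 0) has no placed part ⇒ clear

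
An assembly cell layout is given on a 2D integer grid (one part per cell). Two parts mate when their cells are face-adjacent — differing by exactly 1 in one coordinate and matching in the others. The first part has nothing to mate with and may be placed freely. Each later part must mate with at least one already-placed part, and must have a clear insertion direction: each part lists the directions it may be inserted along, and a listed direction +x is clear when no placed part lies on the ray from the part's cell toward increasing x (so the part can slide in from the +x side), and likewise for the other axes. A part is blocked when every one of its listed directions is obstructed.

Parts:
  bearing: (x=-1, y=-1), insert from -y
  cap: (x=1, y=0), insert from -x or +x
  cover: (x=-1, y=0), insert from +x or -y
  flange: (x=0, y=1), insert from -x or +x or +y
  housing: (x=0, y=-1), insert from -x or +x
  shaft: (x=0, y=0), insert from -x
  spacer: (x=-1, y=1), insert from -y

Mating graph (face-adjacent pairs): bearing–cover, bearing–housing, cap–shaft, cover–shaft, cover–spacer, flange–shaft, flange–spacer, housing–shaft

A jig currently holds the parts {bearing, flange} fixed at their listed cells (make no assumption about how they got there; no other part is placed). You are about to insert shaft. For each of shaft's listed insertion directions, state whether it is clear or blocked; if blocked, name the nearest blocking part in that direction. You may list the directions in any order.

-x: ray from shaft(0, 0) has no placed part ⇒ clear

-x: clear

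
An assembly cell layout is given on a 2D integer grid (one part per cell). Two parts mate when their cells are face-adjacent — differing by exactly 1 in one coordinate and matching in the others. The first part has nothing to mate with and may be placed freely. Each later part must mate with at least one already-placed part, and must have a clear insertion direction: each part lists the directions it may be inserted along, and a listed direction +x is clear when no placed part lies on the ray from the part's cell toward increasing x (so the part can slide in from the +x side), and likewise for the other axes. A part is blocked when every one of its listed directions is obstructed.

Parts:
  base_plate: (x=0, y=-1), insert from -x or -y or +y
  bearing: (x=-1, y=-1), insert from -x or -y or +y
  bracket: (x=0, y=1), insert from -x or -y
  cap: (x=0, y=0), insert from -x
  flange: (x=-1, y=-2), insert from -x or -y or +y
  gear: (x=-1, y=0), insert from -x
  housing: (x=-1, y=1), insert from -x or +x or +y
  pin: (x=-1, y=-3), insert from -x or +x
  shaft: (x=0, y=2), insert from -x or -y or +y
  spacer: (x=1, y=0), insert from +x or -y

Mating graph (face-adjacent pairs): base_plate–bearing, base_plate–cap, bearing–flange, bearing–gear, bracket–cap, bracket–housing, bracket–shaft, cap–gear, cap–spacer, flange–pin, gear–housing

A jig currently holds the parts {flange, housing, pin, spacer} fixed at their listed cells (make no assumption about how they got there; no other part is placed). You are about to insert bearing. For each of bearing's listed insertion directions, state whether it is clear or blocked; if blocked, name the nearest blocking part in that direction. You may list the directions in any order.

+y: blocked by housing; -x: clear; -y: blocked by flange

-x: ray from bearing(-1, -1) has no placed part ⇒ clear
-y: nearest on ray is flange@(-1, -2) ⇒ blocked
+y: nearest on ray is housing@(-1, 1) ⇒ blocked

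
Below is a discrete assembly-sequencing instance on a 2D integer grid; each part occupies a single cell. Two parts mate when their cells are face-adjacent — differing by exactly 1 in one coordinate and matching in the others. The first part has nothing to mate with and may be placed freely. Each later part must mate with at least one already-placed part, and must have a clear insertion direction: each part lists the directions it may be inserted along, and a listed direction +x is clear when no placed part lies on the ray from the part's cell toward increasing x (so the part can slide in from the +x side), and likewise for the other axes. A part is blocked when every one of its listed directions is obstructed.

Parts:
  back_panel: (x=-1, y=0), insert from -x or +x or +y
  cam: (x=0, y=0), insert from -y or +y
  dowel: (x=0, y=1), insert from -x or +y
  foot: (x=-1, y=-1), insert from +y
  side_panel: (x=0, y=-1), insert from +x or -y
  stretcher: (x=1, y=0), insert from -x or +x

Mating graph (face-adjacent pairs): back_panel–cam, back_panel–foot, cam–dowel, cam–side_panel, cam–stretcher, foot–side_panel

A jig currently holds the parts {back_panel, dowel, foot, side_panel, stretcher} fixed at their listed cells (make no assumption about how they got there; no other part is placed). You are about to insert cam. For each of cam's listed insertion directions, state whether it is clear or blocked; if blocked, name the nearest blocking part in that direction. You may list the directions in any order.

-y: nearest on ray is side_panel@(0, -1) ⇒ blocked
+y: nearest on ray is dowel@(0, 1) ⇒ blocked

+y: blocked by dowel; -y: blocked by side_panel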